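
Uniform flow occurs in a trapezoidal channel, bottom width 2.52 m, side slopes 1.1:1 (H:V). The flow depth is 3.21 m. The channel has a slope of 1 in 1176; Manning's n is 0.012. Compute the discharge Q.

Q = 64.8 m³/s

With bottom width b = 2.52 m and side slope z = 1.1: A = (b + zy)y = (2.52 + 1.1×3.21)×3.21 = 19.42 m²; P = b + 2y√(1+z²) = 2.52 + 2×3.21×1.487 = 12.06 m.
Hydraulic radius R = A/P = 19.42/12.06 = 1.61 m.
Manning's equation: Q = (1/n) A R^(2/3) S^(1/2) = (1/0.012) × 19.42 × 1.61^(2/3) × 0.0008503^(1/2) = 64.8 m³/s.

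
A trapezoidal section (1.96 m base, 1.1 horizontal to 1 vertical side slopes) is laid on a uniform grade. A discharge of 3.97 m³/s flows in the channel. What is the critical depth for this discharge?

y_c = 0.657 m

At critical depth, Q² T / (g A³) = 1, i.e. A³/T = Q²/g = 3.97²/9.81 = 1.607.
At y = 0.791 m: A³/T = 3.032 — high.
At y = 0.537 m: A³/T = 0.818 — low.
At y = 0.657 m: A³/T = 1.608 — matches.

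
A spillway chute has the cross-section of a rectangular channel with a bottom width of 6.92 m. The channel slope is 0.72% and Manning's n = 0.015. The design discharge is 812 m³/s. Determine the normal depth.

Manning's equation rearranged: A R^(2/3) = nQ / (1·√S) = 0.015 × 812 / (√0.0072) = 143.5.
Try y = 9.55 m: A R^(2/3) = 123 — short.
Try y = 10.9 m: A R^(2/3) = 143.6 — matches.

y_n = 10.9 m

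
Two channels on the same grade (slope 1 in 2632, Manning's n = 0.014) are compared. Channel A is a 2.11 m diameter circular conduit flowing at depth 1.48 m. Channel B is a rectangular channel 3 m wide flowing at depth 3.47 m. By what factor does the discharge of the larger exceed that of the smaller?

Channel A: For a circular section of diameter D = 2.11 m at depth y = 1.48 m, the central angle is θ = 2 arccos(1 − 2y/D) = 3.971 rad. Then A = (D²/8)(θ − sin θ) = 2.62 m² and P = Dθ/2 = 4.189 m. Hydraulic radius R = A/P = 2.62/4.189 = 0.6255 m. Q_A = (1/0.014)·2.62·0.6255^(2/3)·√0.0003799 = 2.668 m³/s.
Channel B: Flow area A = b·y = 3 × 3.47 = 10.41 m². Wetted perimeter P = b + 2y = 3 + 2×3.47 = 9.94 m. Hydraulic radius R = A/P = 10.41/9.94 = 1.047 m. Q_B = (1/0.014)·10.41·1.047^(2/3)·√0.0003799 = 14.95 m³/s.
The larger discharge is 14.95 m³/s and the smaller is 2.668 m³/s; the ratio is 5.6.

5.6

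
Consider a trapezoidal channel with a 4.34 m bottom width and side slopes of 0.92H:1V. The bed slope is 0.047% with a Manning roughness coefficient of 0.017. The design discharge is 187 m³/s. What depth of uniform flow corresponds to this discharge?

Manning's equation rearranged: A R^(2/3) = nQ / (1·√S) = 0.017 × 187 / (√0.00047) = 146.6.
At y = 4.61 m: A R^(2/3) = 69.83 — low.
At y = 7.38 m: A R^(2/3) = 184.5 — high.
At y = 6.62 m: A R^(2/3) = 146.6 — close enough.

y_n = 6.62 m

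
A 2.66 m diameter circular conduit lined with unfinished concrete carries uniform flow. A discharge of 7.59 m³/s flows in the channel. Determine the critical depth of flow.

y_c = 1.22 m

At critical depth, Q² T / (g A³) = 1, i.e. A³/T = Q²/g = 7.59²/9.81 = 5.872.
Try y = 1.49 m: A³/T = 12.45 — high.
Try y = 1.22 m: A³/T = 5.798 — close enough.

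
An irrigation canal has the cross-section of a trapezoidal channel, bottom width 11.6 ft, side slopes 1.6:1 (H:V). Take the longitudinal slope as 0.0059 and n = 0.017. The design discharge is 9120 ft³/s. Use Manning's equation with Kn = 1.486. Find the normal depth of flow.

y_n = 12.3 ft

Manning's equation rearranged: A R^(2/3) = nQ / (1.486·√S) = 0.017 × 9120 / (1.486 × √0.0059) = 1358.
At y = 14.9 ft: A R^(2/3) = 2074 — over.
At y = 9.39 ft: A R^(2/3) = 761.4 — short.
At y = 12.3 ft: A R^(2/3) = 1358 — matches.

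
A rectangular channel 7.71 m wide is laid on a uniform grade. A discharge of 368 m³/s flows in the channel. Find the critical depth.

For a rectangular channel, critical depth y_c = (q²/g)^(1/3) where q = Q/b = 368/7.71 = 47.73 m²/s.
So y_c = (47.73²/9.81)^(1/3) = 6.15 m.

y_c = 6.15 m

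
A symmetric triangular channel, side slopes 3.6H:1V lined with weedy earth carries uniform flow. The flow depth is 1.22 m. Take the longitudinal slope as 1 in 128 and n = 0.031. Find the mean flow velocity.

V = 2 m/s

For a triangular section with side slope z = 3.6: A = zy² = 3.6×1.22² = 5.358 m²; P = 2y√(1+z²) = 2×1.22×3.736 = 9.117 m.
Hydraulic radius R = A/P = 5.358/9.117 = 0.5877 m.
From Manning's equation, V = (1/n) R^(2/3) S^(1/2) = (1/0.031) × 0.5877^(2/3) × 0.007812^(1/2) = 2 m/s.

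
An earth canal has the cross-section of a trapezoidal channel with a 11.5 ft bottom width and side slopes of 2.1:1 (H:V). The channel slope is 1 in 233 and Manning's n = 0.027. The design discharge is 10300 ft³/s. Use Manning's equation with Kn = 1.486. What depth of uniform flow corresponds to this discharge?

Manning's equation rearranged: A R^(2/3) = nQ / (1.486·√S) = 0.027 × 10300 / (1.486 × √0.004292) = 2857.
Trying y = 17.6 ft: A R^(2/3) = 3727 — too large.
Trying y = 11.2 ft: A R^(2/3) = 1319 — too small.
Trying y = 15.7 ft: A R^(2/3) = 2853 — close enough.

y_n = 15.7 ft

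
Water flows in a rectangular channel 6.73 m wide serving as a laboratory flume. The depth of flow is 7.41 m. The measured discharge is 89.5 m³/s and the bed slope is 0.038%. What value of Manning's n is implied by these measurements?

Flow area A = b·y = 6.73 × 7.41 = 49.87 m². Wetted perimeter P = b + 2y = 6.73 + 2×7.41 = 21.55 m.
Hydraulic radius R = A/P = 49.87/21.55 = 2.314 m.
Rearranging Manning's equation: n = (1/Q) A R^(2/3) S^(1/2) = (1/89.5) × 49.87 × 2.314^(2/3) × √0.00038 = 0.019.

n = 0.019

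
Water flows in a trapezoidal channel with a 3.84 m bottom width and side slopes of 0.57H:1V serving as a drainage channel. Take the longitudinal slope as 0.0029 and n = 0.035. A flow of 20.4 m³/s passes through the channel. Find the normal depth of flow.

Manning's equation rearranged: A R^(2/3) = nQ / (1·√S) = 0.035 × 20.4 / (√0.0029) = 13.26.
Try y = 1.94 m: A R^(2/3) = 10.56 — low.
Try y = 2.22 m: A R^(2/3) = 13.27 — close enough.

y_n = 2.22 m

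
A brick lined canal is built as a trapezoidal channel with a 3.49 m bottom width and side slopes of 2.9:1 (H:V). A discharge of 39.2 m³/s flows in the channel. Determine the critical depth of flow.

At critical depth, Q² T / (g A³) = 1, i.e. A³/T = Q²/g = 39.2²/9.81 = 156.6.
Try y = 1.82 m: A³/T = 289.3 — over.
Try y = 1.56 m: A³/T = 155.8 — close enough.

y_c = 1.56 m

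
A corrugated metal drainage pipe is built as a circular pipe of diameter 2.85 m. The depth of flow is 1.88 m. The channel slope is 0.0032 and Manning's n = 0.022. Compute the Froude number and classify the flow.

For a circular section of diameter D = 2.85 m at depth y = 1.88 m, the central angle is θ = 2 arccos(1 − 2y/D) = 3.792 rad. Then A = (D²/8)(θ − sin θ) = 4.464 m² and P = Dθ/2 = 5.403 m.
Hydraulic radius R = A/P = 4.464/5.403 = 0.8262 m.
V = (1/n) R^(2/3) √S = (1/0.022) × 0.8262^(2/3) × √0.0032 = 2.264 m/s. Hydraulic depth D_h = A/T = 4.464/2.701 = 1.653 m.
Froude number Fr = V/√(g·D_h) = 2.264/√(9.81×1.653) = 0.562, which is less than 1, so the flow is subcritical.

subcritical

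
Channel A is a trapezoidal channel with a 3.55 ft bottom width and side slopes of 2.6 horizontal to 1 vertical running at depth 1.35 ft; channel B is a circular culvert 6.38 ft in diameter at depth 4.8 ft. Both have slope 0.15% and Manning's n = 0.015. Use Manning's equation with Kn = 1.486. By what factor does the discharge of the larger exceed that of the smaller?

Channel A: With bottom width b = 3.55 ft and side slope z = 2.6: A = (b + zy)y = (3.55 + 2.6×1.35)×1.35 = 9.531 ft²; P = b + 2y√(1+z²) = 3.55 + 2×1.35×2.786 = 11.07 ft. Hydraulic radius R = A/P = 9.531/11.07 = 0.8609 ft. Q_A = (1.486/0.015)·9.531·0.8609^(2/3)·√0.0015 = 33.09 ft³/s.
Channel B: For a circular section of diameter D = 6.38 ft at depth y = 4.8 ft, the central angle is θ = 2 arccos(1 − 2y/D) = 4.2 rad. Then A = (D²/8)(θ − sin θ) = 25.8 ft² and P = Dθ/2 = 13.4 ft. Hydraulic radius R = A/P = 25.8/13.4 = 1.926 ft. Q_B = (1.486/0.015)·25.8·1.926^(2/3)·√0.0015 = 153.2 ft³/s.
The larger discharge is 153.2 ft³/s and the smaller is 33.09 ft³/s; the ratio is 4.63.

4.63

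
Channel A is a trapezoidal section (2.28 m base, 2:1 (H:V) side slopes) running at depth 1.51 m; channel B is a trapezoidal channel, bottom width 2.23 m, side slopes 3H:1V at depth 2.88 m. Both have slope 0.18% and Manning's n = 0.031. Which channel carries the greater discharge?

Channel A: With bottom width b = 2.28 m and side slope z = 2: A = (b + zy)y = (2.28 + 2×1.51)×1.51 = 8.003 m²; P = b + 2y√(1+z²) = 2.28 + 2×1.51×2.236 = 9.033 m. Hydraulic radius R = A/P = 8.003/9.033 = 0.886 m. Q_A = (1/0.031)·8.003·0.886^(2/3)·√0.0018 = 10.1 m³/s.
Channel B: With bottom width b = 2.23 m and side slope z = 3: A = (b + zy)y = (2.23 + 3×2.88)×2.88 = 31.31 m²; P = b + 2y√(1+z²) = 2.23 + 2×2.88×3.162 = 20.44 m. Hydraulic radius R = A/P = 31.31/20.44 = 1.531 m. Q_B = (1/0.031)·31.31·1.531^(2/3)·√0.0018 = 56.92 m³/s.
Q_A = 10.1 m³/s vs Q_B = 56.92 m³/s, so channel B carries more.

channel B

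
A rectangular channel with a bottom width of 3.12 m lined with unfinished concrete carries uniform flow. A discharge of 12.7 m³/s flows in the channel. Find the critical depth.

For a rectangular channel, critical depth y_c = (q²/g)^(1/3) where q = Q/b = 12.7/3.12 = 4.071 m²/s.
So y_c = (4.071²/9.81)^(1/3) = 1.19 m.

y_c = 1.19 m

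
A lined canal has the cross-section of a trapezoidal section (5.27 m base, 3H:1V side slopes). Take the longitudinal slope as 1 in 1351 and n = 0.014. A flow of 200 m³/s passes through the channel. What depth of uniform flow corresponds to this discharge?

y_n = 3.75 m

Manning's equation rearranged: A R^(2/3) = nQ / (1·√S) = 0.014 × 200 / (√0.0007402) = 102.9.
At y = 2.93 m: A R^(2/3) = 59.39 — short.
At y = 4.75 m: A R^(2/3) = 176.5 — over.
At y = 3.75 m: A R^(2/3) = 102.8 — matches.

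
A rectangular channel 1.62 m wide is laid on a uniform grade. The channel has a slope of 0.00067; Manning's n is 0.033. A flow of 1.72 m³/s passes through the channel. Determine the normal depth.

Manning's equation rearranged: A R^(2/3) = nQ / (1·√S) = 0.033 × 1.72 / (√0.00067) = 2.193.
At y = 2.33 m: A R^(2/3) = 2.688 — high.
At y = 1.37 m: A R^(2/3) = 1.415 — low.
At y = 1.96 m: A R^(2/3) = 2.191 — close enough.

y_n = 1.96 m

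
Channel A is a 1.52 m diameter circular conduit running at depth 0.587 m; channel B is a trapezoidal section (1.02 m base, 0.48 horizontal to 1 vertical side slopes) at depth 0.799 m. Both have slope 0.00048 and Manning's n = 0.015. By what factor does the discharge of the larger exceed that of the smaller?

Channel A: For a circular section of diameter D = 1.52 m at depth y = 0.587 m, the central angle is θ = 2 arccos(1 − 2y/D) = 2.682 rad. Then A = (D²/8)(θ − sin θ) = 0.6466 m² and P = Dθ/2 = 2.039 m. Hydraulic radius R = A/P = 0.6466/2.039 = 0.3172 m. Q_A = (1/0.015)·0.6466·0.3172^(2/3)·√0.00048 = 0.4393 m³/s.
Channel B: With bottom width b = 1.02 m and side slope z = 0.48: A = (b + zy)y = (1.02 + 0.48×0.799)×0.799 = 1.121 m²; P = b + 2y√(1+z²) = 1.02 + 2×0.799×1.109 = 2.793 m. Hydraulic radius R = A/P = 1.121/2.793 = 0.4016 m. Q_B = (1/0.015)·1.121·0.4016^(2/3)·√0.00048 = 0.8915 m³/s.
The larger discharge is 0.8915 m³/s and the smaller is 0.4393 m³/s; the ratio is 2.03.

2.03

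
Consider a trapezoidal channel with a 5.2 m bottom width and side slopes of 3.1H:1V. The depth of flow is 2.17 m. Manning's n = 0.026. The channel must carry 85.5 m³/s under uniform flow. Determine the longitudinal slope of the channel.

S = 0.005

With bottom width b = 5.2 m and side slope z = 3.1: A = (b + zy)y = (5.2 + 3.1×2.17)×2.17 = 25.88 m²; P = b + 2y√(1+z²) = 5.2 + 2×2.17×3.257 = 19.34 m.
Hydraulic radius R = A/P = 25.88/19.34 = 1.338 m.
From Manning's equation, S = [nQ / (1 A R^(2/3))]² = [0.026 × 85.5 / (1 × 25.88 × 1.338^(2/3))]² = 0.005.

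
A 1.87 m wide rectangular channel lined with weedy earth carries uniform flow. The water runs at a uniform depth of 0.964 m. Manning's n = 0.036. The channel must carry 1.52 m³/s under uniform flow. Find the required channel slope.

S = 0.00249

Flow area A = b·y = 1.87 × 0.964 = 1.803 m². Wetted perimeter P = b + 2y = 1.87 + 2×0.964 = 3.798 m.
Hydraulic radius R = A/P = 1.803/3.798 = 0.4746 m.
From Manning's equation, S = [nQ / (1 A R^(2/3))]² = [0.036 × 1.52 / (1 × 1.803 × 0.4746^(2/3))]² = 0.00249.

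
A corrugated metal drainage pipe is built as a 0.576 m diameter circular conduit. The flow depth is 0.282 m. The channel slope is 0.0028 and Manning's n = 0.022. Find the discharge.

Q = 0.0831 m³/s

For a circular section of diameter D = 0.576 m at depth y = 0.282 m, the central angle is θ = 2 arccos(1 − 2y/D) = 3.1 rad. Then A = (D²/8)(θ − sin θ) = 0.1268 m² and P = Dθ/2 = 0.8928 m.
Hydraulic radius R = A/P = 0.1268/0.8928 = 0.1421 m.
Manning's equation: Q = (1/n) A R^(2/3) S^(1/2) = (1/0.022) × 0.1268 × 0.1421^(2/3) × 0.0028^(1/2) = 0.0831 m³/s.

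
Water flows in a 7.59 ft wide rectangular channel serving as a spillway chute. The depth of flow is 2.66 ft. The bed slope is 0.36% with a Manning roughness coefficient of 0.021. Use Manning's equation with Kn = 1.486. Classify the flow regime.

Flow area A = b·y = 7.59 × 2.66 = 20.19 ft². Wetted perimeter P = b + 2y = 7.59 + 2×2.66 = 12.91 ft.
Hydraulic radius R = A/P = 20.19/12.91 = 1.564 ft.
V = (1.486/n) R^(2/3) √S = (1.486/0.021) × 1.564^(2/3) × √0.0036 = 5.72 ft/s. Hydraulic depth D_h = A/T = 20.19/7.59 = 2.66 ft.
Froude number Fr = V/√(g·D_h) = 5.72/√(32.2×2.66) = 0.618, which is less than 1, so the flow is subcritical.

subcritical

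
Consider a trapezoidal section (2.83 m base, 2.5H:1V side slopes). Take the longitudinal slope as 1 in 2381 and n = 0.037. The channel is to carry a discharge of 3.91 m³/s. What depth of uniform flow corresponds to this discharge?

Manning's equation rearranged: A R^(2/3) = nQ / (1·√S) = 0.037 × 3.91 / (√0.00042) = 7.059.
Try y = 1.63 m: A R^(2/3) = 11.03 — too large.
Try y = 1.19 m: A R^(2/3) = 5.691 — too small.
Try y = 1.32 m: A R^(2/3) = 7.055 — close enough.

y_n = 1.32 m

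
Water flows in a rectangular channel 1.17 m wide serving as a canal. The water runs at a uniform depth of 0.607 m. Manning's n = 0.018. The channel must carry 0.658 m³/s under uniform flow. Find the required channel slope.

Flow area A = b·y = 1.17 × 0.607 = 0.7102 m². Wetted perimeter P = b + 2y = 1.17 + 2×0.607 = 2.384 m.
Hydraulic radius R = A/P = 0.7102/2.384 = 0.2979 m.
From Manning's equation, S = [nQ / (1 A R^(2/3))]² = [0.018 × 0.658 / (1 × 0.7102 × 0.2979^(2/3))]² = 0.0014.

S = 0.0014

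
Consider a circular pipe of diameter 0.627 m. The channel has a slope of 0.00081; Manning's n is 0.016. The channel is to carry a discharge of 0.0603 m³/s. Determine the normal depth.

Manning's equation rearranged: A R^(2/3) = nQ / (1·√S) = 0.016 × 0.0603 / (√0.00081) = 0.0339.
Try y = 0.199 m: A R^(2/3) = 0.01959 — too small.
Try y = 0.309 m: A R^(2/3) = 0.04379 — too large.
Try y = 0.267 m: A R^(2/3) = 0.03389 — matches.

y_n = 0.267 m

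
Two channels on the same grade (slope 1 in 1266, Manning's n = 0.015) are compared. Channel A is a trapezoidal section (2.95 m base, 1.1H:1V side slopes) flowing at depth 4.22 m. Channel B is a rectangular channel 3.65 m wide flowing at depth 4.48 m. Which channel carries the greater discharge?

Channel A: With bottom width b = 2.95 m and side slope z = 1.1: A = (b + zy)y = (2.95 + 1.1×4.22)×4.22 = 32.04 m²; P = b + 2y√(1+z²) = 2.95 + 2×4.22×1.487 = 15.5 m. Hydraulic radius R = A/P = 32.04/15.5 = 2.067 m. Q_A = (1/0.015)·32.04·2.067^(2/3)·√0.0007899 = 97.42 m³/s.
Channel B: Flow area A = b·y = 3.65 × 4.48 = 16.35 m². Wetted perimeter P = b + 2y = 3.65 + 2×4.48 = 12.61 m. Hydraulic radius R = A/P = 16.35/12.61 = 1.297 m. Q_B = (1/0.015)·16.35·1.297^(2/3)·√0.0007899 = 36.43 m³/s.
Q_A = 97.42 m³/s vs Q_B = 36.43 m³/s, so channel A carries more.

channel A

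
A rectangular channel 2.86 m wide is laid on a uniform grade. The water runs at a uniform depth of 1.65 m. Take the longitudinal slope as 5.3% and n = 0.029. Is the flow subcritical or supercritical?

supercritical

Flow area A = b·y = 2.86 × 1.65 = 4.719 m². Wetted perimeter P = b + 2y = 2.86 + 2×1.65 = 6.16 m.
Hydraulic radius R = A/P = 4.719/6.16 = 0.7661 m.
V = (1/n) R^(2/3) √S = (1/0.029) × 0.7661^(2/3) × √0.053 = 6.646 m/s. Hydraulic depth D_h = A/T = 4.719/2.86 = 1.65 m.
Froude number Fr = V/√(g·D_h) = 6.646/√(9.81×1.65) = 1.65, which is greater than 1, so the flow is supercritical.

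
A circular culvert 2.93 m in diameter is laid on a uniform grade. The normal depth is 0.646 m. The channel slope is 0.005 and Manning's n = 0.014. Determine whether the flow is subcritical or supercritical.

supercritical

For a circular section of diameter D = 2.93 m at depth y = 0.646 m, the central angle is θ = 2 arccos(1 − 2y/D) = 1.955 rad. Then A = (D²/8)(θ − sin θ) = 1.103 m² and P = Dθ/2 = 2.864 m.
Hydraulic radius R = A/P = 1.103/2.864 = 0.3852 m.
V = (1/n) R^(2/3) √S = (1/0.014) × 0.3852^(2/3) × √0.005 = 2.674 m/s. Hydraulic depth D_h = A/T = 1.103/2.429 = 0.4541 m.
Froude number Fr = V/√(g·D_h) = 2.674/√(9.81×0.4541) = 1.27, which is greater than 1, so the flow is supercritical.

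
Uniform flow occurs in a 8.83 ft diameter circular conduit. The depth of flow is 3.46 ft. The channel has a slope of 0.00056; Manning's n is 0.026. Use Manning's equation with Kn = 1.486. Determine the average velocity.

For a circular section of diameter D = 8.83 ft at depth y = 3.46 ft, the central angle is θ = 2 arccos(1 − 2y/D) = 2.706 rad. Then A = (D²/8)(θ − sin θ) = 22.25 ft² and P = Dθ/2 = 11.94 ft.
Hydraulic radius R = A/P = 22.25/11.94 = 1.863 ft.
From Manning's equation, V = (1.486/n) R^(2/3) S^(1/2) = (1.486/0.026) × 1.863^(2/3) × 0.00056^(1/2) = 2.05 ft/s.

V = 2.05 ft/s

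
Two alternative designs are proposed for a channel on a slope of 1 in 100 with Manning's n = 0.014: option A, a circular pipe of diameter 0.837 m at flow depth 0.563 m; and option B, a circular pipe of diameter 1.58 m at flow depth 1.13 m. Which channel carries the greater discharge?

channel B

Channel A: For a circular section of diameter D = 0.837 m at depth y = 0.563 m, the central angle is θ = 2 arccos(1 − 2y/D) = 3.847 rad. Then A = (D²/8)(θ − sin θ) = 0.3936 m² and P = Dθ/2 = 1.61 m. Hydraulic radius R = A/P = 0.3936/1.61 = 0.2445 m. Q_A = (1/0.014)·0.3936·0.2445^(2/3)·√0.01 = 1.099 m³/s.
Channel B: For a circular section of diameter D = 1.58 m at depth y = 1.13 m, the central angle is θ = 2 arccos(1 − 2y/D) = 4.031 rad. Then A = (D²/8)(θ − sin θ) = 1.5 m² and P = Dθ/2 = 3.185 m. Hydraulic radius R = A/P = 1.5/3.185 = 0.4711 m. Q_B = (1/0.014)·1.5·0.4711^(2/3)·√0.01 = 6.489 m³/s.
Q_A = 1.099 m³/s vs Q_B = 6.489 m³/s, so channel B carries more.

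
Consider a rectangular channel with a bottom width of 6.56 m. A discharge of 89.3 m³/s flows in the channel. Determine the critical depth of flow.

For a rectangular channel, critical depth y_c = (q²/g)^(1/3) where q = Q/b = 89.3/6.56 = 13.61 m²/s.
So y_c = (13.61²/9.81)^(1/3) = 2.66 m.

y_c = 2.66 m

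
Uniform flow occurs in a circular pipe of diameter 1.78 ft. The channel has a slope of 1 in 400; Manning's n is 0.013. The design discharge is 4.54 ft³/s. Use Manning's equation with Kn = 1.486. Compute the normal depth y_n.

Manning's equation rearranged: A R^(2/3) = nQ / (1.486·√S) = 0.013 × 4.54 / (1.486 × √0.0025) = 0.7943.
Trying y = 0.791 ft: A R^(2/3) = 0.5909 — short.
Trying y = 1.19 ft: A R^(2/3) = 1.141 — over.
Trying y = 0.94 ft: A R^(2/3) = 0.7948 — close enough.

y_n = 0.94 ft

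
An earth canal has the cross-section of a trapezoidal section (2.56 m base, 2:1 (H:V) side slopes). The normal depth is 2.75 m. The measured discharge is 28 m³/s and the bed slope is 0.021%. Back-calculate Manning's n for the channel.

With bottom width b = 2.56 m and side slope z = 2: A = (b + zy)y = (2.56 + 2×2.75)×2.75 = 22.17 m²; P = b + 2y√(1+z²) = 2.56 + 2×2.75×2.236 = 14.86 m.
Hydraulic radius R = A/P = 22.17/14.86 = 1.492 m.
Rearranging Manning's equation: n = (1/Q) A R^(2/3) S^(1/2) = (1/28) × 22.17 × 1.492^(2/3) × √0.00021 = 0.015.

n = 0.015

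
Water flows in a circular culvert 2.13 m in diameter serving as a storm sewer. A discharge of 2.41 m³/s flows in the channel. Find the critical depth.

y_c = 0.72 m

At critical depth, Q² T / (g A³) = 1, i.e. A³/T = Q²/g = 2.41²/9.81 = 0.5921.
At y = 0.639 m: A³/T = 0.3723 — low.
At y = 0.885 m: A³/T = 1.307 — high.
At y = 0.72 m: A³/T = 0.5908 — close enough.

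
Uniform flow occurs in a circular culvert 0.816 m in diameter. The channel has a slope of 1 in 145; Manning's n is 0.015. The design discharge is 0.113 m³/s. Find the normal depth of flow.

y_n = 0.185 m

Manning's equation rearranged: A R^(2/3) = nQ / (1·√S) = 0.015 × 0.113 / (√0.006897) = 0.02041.
At y = 0.203 m: A R^(2/3) = 0.02458 — too large.
At y = 0.163 m: A R^(2/3) = 0.01583 — too small.
At y = 0.185 m: A R^(2/3) = 0.02043 — close enough.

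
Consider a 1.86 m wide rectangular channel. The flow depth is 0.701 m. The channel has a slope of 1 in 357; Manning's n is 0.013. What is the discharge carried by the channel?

Q = 2.88 m³/s

Flow area A = b·y = 1.86 × 0.701 = 1.304 m². Wetted perimeter P = b + 2y = 1.86 + 2×0.701 = 3.262 m.
Hydraulic radius R = A/P = 1.304/3.262 = 0.3997 m.
Manning's equation: Q = (1/n) A R^(2/3) S^(1/2) = (1/0.013) × 1.304 × 0.3997^(2/3) × 0.002801^(1/2) = 2.88 m³/s.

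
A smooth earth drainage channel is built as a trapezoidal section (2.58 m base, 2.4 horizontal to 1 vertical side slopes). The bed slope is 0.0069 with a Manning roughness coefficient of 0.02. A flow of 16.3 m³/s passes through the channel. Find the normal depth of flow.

Manning's equation rearranged: A R^(2/3) = nQ / (1·√S) = 0.02 × 16.3 / (√0.0069) = 3.925.
Trying y = 1.23 m: A R^(2/3) = 5.657 — high.
Trying y = 1.03 m: A R^(2/3) = 3.927 — ≈ 3.925.

y_n = 1.03 m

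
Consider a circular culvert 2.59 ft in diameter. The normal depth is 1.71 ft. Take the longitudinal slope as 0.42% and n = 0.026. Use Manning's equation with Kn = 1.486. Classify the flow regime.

For a circular section of diameter D = 2.59 ft at depth y = 1.71 ft, the central angle is θ = 2 arccos(1 − 2y/D) = 3.794 rad. Then A = (D²/8)(θ − sin θ) = 3.69 ft² and P = Dθ/2 = 4.913 ft.
Hydraulic radius R = A/P = 3.69/4.913 = 0.7511 ft.
V = (1.486/n) R^(2/3) √S = (1.486/0.026) × 0.7511^(2/3) × √0.0042 = 3.061 ft/s. Hydraulic depth D_h = A/T = 3.69/2.453 = 1.504 ft.
Froude number Fr = V/√(g·D_h) = 3.061/√(32.2×1.504) = 0.44, which is less than 1, so the flow is subcritical.

subcritical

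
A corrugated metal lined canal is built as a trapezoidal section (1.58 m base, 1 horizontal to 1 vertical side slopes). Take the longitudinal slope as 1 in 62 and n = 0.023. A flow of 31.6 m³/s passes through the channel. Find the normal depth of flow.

y_n = 1.8 m

Manning's equation rearranged: A R^(2/3) = nQ / (1·√S) = 0.023 × 31.6 / (√0.01613) = 5.723.
Trying y = 1.47 m: A R^(2/3) = 3.804 — too small.
Trying y = 1.8 m: A R^(2/3) = 5.722 — matches.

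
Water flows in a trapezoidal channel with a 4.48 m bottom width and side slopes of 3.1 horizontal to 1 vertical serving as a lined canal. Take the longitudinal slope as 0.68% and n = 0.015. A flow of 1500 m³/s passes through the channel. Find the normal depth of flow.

Manning's equation rearranged: A R^(2/3) = nQ / (1·√S) = 0.015 × 1500 / (√0.0068) = 272.9.
Trying y = 6.68 m: A R^(2/3) = 388.3 — over.
Trying y = 5.1 m: A R^(2/3) = 202.8 — short.
Trying y = 5.77 m: A R^(2/3) = 272.5 — close enough.

y_n = 5.77 m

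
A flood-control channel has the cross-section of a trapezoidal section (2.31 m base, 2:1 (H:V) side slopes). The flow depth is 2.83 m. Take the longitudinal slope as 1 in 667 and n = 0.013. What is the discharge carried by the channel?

With bottom width b = 2.31 m and side slope z = 2: A = (b + zy)y = (2.31 + 2×2.83)×2.83 = 22.56 m²; P = b + 2y√(1+z²) = 2.31 + 2×2.83×2.236 = 14.97 m.
Hydraulic radius R = A/P = 22.56/14.97 = 1.507 m.
Manning's equation: Q = (1/n) A R^(2/3) S^(1/2) = (1/0.013) × 22.56 × 1.507^(2/3) × 0.001499^(1/2) = 88.3 m³/s.

Q = 88.3 m³/s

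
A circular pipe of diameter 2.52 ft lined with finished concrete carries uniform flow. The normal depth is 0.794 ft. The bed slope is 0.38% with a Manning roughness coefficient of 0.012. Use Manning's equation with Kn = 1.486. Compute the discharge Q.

For a circular section of diameter D = 2.52 ft at depth y = 0.794 ft, the central angle is θ = 2 arccos(1 − 2y/D) = 2.384 rad. Then A = (D²/8)(θ − sin θ) = 1.347 ft² and P = Dθ/2 = 3.004 ft.
Hydraulic radius R = A/P = 1.347/3.004 = 0.4484 ft.
Manning's equation: Q = (1.486/n) A R^(2/3) S^(1/2) = (1.486/0.012) × 1.347 × 0.4484^(2/3) × 0.0038^(1/2) = 6.02 ft³/s.

Q = 6.02 ft³/s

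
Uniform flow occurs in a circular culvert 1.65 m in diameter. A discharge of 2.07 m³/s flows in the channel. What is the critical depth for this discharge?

y_c = 0.719 m

At critical depth, Q² T / (g A³) = 1, i.e. A³/T = Q²/g = 2.07²/9.81 = 0.4368.
At y = 0.783 m: A³/T = 0.6066 — high.
At y = 0.569 m: A³/T = 0.178 — low.
At y = 0.719 m: A³/T = 0.4377 — matches.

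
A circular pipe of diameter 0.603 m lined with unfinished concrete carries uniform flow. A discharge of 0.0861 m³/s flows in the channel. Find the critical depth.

y_c = 0.186 m

At critical depth, Q² T / (g A³) = 1, i.e. A³/T = Q²/g = 0.0861²/9.81 = 0.0007557.
Try y = 0.147 m: A³/T = 0.0003021 — too small.
Try y = 0.204 m: A³/T = 0.001078 — too large.
Try y = 0.186 m: A³/T = 0.0007539 — ≈ 0.0007557.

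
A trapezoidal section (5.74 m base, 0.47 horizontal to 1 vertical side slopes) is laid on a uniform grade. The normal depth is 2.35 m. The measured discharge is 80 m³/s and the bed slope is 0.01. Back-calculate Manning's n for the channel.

n = 0.026

With bottom width b = 5.74 m and side slope z = 0.47: A = (b + zy)y = (5.74 + 0.47×2.35)×2.35 = 16.08 m²; P = b + 2y√(1+z²) = 5.74 + 2×2.35×1.105 = 10.93 m.
Hydraulic radius R = A/P = 16.08/10.93 = 1.471 m.
Rearranging Manning's equation: n = (1/Q) A R^(2/3) S^(1/2) = (1/80) × 16.08 × 1.471^(2/3) × √0.01 = 0.026.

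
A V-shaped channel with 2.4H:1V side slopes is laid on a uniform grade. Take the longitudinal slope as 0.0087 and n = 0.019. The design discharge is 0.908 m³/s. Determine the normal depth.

Manning's equation rearranged: A R^(2/3) = nQ / (1·√S) = 0.019 × 0.908 / (√0.0087) = 0.185.
At y = 0.515 m: A R^(2/3) = 0.2443 — too large.
At y = 0.464 m: A R^(2/3) = 0.185 — close enough.

y_n = 0.464 m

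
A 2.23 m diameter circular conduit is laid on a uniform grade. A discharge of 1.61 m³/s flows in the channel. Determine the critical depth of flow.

At critical depth, Q² T / (g A³) = 1, i.e. A³/T = Q²/g = 1.61²/9.81 = 0.2642.
Try y = 0.393 m: A³/T = 0.05868 — low.
Try y = 0.72 m: A³/T = 0.6224 — high.
Try y = 0.577 m: A³/T = 0.2636 — ≈ 0.2642.

y_c = 0.577 m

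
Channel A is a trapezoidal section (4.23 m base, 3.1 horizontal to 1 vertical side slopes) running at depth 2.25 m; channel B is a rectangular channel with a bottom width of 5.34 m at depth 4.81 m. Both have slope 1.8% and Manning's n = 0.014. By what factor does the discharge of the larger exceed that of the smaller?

Channel A: With bottom width b = 4.23 m and side slope z = 3.1: A = (b + zy)y = (4.23 + 3.1×2.25)×2.25 = 25.21 m²; P = b + 2y√(1+z²) = 4.23 + 2×2.25×3.257 = 18.89 m. Hydraulic radius R = A/P = 25.21/18.89 = 1.335 m. Q_A = (1/0.014)·25.21·1.335^(2/3)·√0.018 = 292.9 m³/s.
Channel B: Flow area A = b·y = 5.34 × 4.81 = 25.69 m². Wetted perimeter P = b + 2y = 5.34 + 2×4.81 = 14.96 m. Hydraulic radius R = A/P = 25.69/14.96 = 1.717 m. Q_B = (1/0.014)·25.69·1.717^(2/3)·√0.018 = 352.9 m³/s.
The larger discharge is 352.9 m³/s and the smaller is 292.9 m³/s; the ratio is 1.21.

1.21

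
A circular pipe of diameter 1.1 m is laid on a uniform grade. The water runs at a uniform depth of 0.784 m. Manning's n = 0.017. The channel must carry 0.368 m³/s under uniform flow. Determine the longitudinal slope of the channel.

S = 0.00033

For a circular section of diameter D = 1.1 m at depth y = 0.784 m, the central angle is θ = 2 arccos(1 − 2y/D) = 4.021 rad. Then A = (D²/8)(θ − sin θ) = 0.7246 m² and P = Dθ/2 = 2.211 m.
Hydraulic radius R = A/P = 0.7246/2.211 = 0.3277 m.
From Manning's equation, S = [nQ / (1 A R^(2/3))]² = [0.017 × 0.368 / (1 × 0.7246 × 0.3277^(2/3))]² = 0.00033.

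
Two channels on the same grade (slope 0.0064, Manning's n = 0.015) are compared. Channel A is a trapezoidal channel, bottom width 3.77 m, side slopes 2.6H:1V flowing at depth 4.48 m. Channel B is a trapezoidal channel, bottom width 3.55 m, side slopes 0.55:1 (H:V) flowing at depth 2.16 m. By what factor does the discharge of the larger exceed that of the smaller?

Channel A: With bottom width b = 3.77 m and side slope z = 2.6: A = (b + zy)y = (3.77 + 2.6×4.48)×4.48 = 69.07 m²; P = b + 2y√(1+z²) = 3.77 + 2×4.48×2.786 = 28.73 m. Hydraulic radius R = A/P = 69.07/28.73 = 2.404 m. Q_A = (1/0.015)·69.07·2.404^(2/3)·√0.0064 = 661.1 m³/s.
Channel B: With bottom width b = 3.55 m and side slope z = 0.55: A = (b + zy)y = (3.55 + 0.55×2.16)×2.16 = 10.23 m²; P = b + 2y√(1+z²) = 3.55 + 2×2.16×1.141 = 8.48 m. Hydraulic radius R = A/P = 10.23/8.48 = 1.207 m. Q_B = (1/0.015)·10.23·1.207^(2/3)·√0.0064 = 61.87 m³/s.
The larger discharge is 661.1 m³/s and the smaller is 61.87 m³/s; the ratio is 10.7.

10.7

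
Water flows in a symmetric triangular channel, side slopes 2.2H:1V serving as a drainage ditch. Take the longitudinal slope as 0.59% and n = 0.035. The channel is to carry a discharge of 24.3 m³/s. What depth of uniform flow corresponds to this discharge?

y_n = 2.23 m

Manning's equation rearranged: A R^(2/3) = nQ / (1·√S) = 0.035 × 24.3 / (√0.0059) = 11.07.
At y = 2.54 m: A R^(2/3) = 15.64 — high.
At y = 1.75 m: A R^(2/3) = 5.79 — low.
At y = 2.23 m: A R^(2/3) = 11.05 — close enough.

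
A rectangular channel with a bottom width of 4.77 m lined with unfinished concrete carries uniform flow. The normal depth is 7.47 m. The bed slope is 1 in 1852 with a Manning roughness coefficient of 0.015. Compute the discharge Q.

Q = 81.9 m³/s

Flow area A = b·y = 4.77 × 7.47 = 35.63 m². Wetted perimeter P = b + 2y = 4.77 + 2×7.47 = 19.71 m.
Hydraulic radius R = A/P = 35.63/19.71 = 1.808 m.
Manning's equation: Q = (1/n) A R^(2/3) S^(1/2) = (1/0.015) × 35.63 × 1.808^(2/3) × 0.00054^(1/2) = 81.9 m³/s.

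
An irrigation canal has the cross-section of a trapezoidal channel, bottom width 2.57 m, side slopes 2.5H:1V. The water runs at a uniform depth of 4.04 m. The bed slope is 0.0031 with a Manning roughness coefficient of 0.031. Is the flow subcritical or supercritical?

With bottom width b = 2.57 m and side slope z = 2.5: A = (b + zy)y = (2.57 + 2.5×4.04)×4.04 = 51.19 m²; P = b + 2y√(1+z²) = 2.57 + 2×4.04×2.693 = 24.33 m.
Hydraulic radius R = A/P = 51.19/24.33 = 2.104 m.
V = (1/n) R^(2/3) √S = (1/0.031) × 2.104^(2/3) × √0.0031 = 2.949 m/s. Hydraulic depth D_h = A/T = 51.19/22.77 = 2.248 m.
Froude number Fr = V/√(g·D_h) = 2.949/√(9.81×2.248) = 0.628, which is less than 1, so the flow is subcritical.

subcritical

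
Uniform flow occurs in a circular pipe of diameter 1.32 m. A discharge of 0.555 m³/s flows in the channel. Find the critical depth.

At critical depth, Q² T / (g A³) = 1, i.e. A³/T = Q²/g = 0.555²/9.81 = 0.0314.
Trying y = 0.492 m: A³/T = 0.07871 — high.
Trying y = 0.296 m: A³/T = 0.01096 — low.
Trying y = 0.388 m: A³/T = 0.03144 — matches.

y_c = 0.388 m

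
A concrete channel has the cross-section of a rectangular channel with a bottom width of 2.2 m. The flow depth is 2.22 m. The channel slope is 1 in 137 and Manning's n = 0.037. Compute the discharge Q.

Flow area A = b·y = 2.2 × 2.22 = 4.884 m². Wetted perimeter P = b + 2y = 2.2 + 2×2.22 = 6.64 m.
Hydraulic radius R = A/P = 4.884/6.64 = 0.7355 m.
Manning's equation: Q = (1/n) A R^(2/3) S^(1/2) = (1/0.037) × 4.884 × 0.7355^(2/3) × 0.007299^(1/2) = 9.19 m³/s.

Q = 9.19 m³/s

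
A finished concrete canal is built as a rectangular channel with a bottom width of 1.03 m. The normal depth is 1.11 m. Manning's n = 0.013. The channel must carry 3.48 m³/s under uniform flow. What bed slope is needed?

Flow area A = b·y = 1.03 × 1.11 = 1.143 m². Wetted perimeter P = b + 2y = 1.03 + 2×1.11 = 3.25 m.
Hydraulic radius R = A/P = 1.143/3.25 = 0.3518 m.
From Manning's equation, S = [nQ / (1 A R^(2/3))]² = [0.013 × 3.48 / (1 × 1.143 × 0.3518^(2/3))]² = 0.00631.

S = 0.00631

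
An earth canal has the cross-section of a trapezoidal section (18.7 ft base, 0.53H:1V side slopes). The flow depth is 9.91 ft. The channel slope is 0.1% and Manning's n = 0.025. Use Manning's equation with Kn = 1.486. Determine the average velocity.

With bottom width b = 18.7 ft and side slope z = 0.53: A = (b + zy)y = (18.7 + 0.53×9.91)×9.91 = 237.4 ft²; P = b + 2y√(1+z²) = 18.7 + 2×9.91×1.132 = 41.13 ft.
Hydraulic radius R = A/P = 237.4/41.13 = 5.771 ft.
From Manning's equation, V = (1.486/n) R^(2/3) S^(1/2) = (1.486/0.025) × 5.771^(2/3) × 0.001^(1/2) = 6.05 ft/s.

V = 6.05 ft/s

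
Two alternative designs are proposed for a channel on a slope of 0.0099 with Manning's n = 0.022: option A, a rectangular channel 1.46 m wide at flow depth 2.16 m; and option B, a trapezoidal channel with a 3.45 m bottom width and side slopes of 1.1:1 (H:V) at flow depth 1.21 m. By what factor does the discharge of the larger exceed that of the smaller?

2.41

Channel A: Flow area A = b·y = 1.46 × 2.16 = 3.154 m². Wetted perimeter P = b + 2y = 1.46 + 2×2.16 = 5.78 m. Hydraulic radius R = A/P = 3.154/5.78 = 0.5456 m. Q_A = (1/0.022)·3.154·0.5456^(2/3)·√0.0099 = 9.523 m³/s.
Channel B: With bottom width b = 3.45 m and side slope z = 1.1: A = (b + zy)y = (3.45 + 1.1×1.21)×1.21 = 5.785 m²; P = b + 2y√(1+z²) = 3.45 + 2×1.21×1.487 = 7.048 m. Hydraulic radius R = A/P = 5.785/7.048 = 0.8208 m. Q_B = (1/0.022)·5.785·0.8208^(2/3)·√0.0099 = 22.94 m³/s.
The larger discharge is 22.94 m³/s and the smaller is 9.523 m³/s; the ratio is 2.41.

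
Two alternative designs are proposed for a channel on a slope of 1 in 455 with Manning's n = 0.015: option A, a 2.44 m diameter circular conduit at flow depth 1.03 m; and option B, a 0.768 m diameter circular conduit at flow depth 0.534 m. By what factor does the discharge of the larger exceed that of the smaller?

Channel A: For a circular section of diameter D = 2.44 m at depth y = 1.03 m, the central angle is θ = 2 arccos(1 − 2y/D) = 2.829 rad. Then A = (D²/8)(θ − sin θ) = 1.876 m² and P = Dθ/2 = 3.451 m. Hydraulic radius R = A/P = 1.876/3.451 = 0.5437 m. Q_A = (1/0.015)·1.876·0.5437^(2/3)·√0.002198 = 3.906 m³/s.
Channel B: For a circular section of diameter D = 0.768 m at depth y = 0.534 m, the central angle is θ = 2 arccos(1 − 2y/D) = 3.944 rad. Then A = (D²/8)(θ − sin θ) = 0.3438 m² and P = Dθ/2 = 1.515 m. Hydraulic radius R = A/P = 0.3438/1.515 = 0.227 m. Q_B = (1/0.015)·0.3438·0.227^(2/3)·√0.002198 = 0.3999 m³/s.
The larger discharge is 3.906 m³/s and the smaller is 0.3999 m³/s; the ratio is 9.77.

9.77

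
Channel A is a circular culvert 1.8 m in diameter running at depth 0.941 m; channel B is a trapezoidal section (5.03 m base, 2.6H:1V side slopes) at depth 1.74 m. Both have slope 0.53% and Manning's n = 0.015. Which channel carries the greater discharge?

Channel A: For a circular section of diameter D = 1.8 m at depth y = 0.941 m, the central angle is θ = 2 arccos(1 − 2y/D) = 3.233 rad. Then A = (D²/8)(θ − sin θ) = 1.346 m² and P = Dθ/2 = 2.909 m. Hydraulic radius R = A/P = 1.346/2.909 = 0.4627 m. Q_A = (1/0.015)·1.346·0.4627^(2/3)·√0.0053 = 3.908 m³/s.
Channel B: With bottom width b = 5.03 m and side slope z = 2.6: A = (b + zy)y = (5.03 + 2.6×1.74)×1.74 = 16.62 m²; P = b + 2y√(1+z²) = 5.03 + 2×1.74×2.786 = 14.72 m. Hydraulic radius R = A/P = 16.62/14.72 = 1.129 m. Q_B = (1/0.015)·16.62·1.129^(2/3)·√0.0053 = 87.48 m³/s.
Q_A = 3.908 m³/s vs Q_B = 87.48 m³/s, so channel B carries more.

channel B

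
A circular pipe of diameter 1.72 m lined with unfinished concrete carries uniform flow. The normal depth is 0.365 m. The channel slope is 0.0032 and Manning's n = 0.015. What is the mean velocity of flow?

For a circular section of diameter D = 1.72 m at depth y = 0.365 m, the central angle is θ = 2 arccos(1 − 2y/D) = 1.915 rad. Then A = (D²/8)(θ − sin θ) = 0.36 m² and P = Dθ/2 = 1.647 m.
Hydraulic radius R = A/P = 0.36/1.647 = 0.2186 m.
From Manning's equation, V = (1/n) R^(2/3) S^(1/2) = (1/0.015) × 0.2186^(2/3) × 0.0032^(1/2) = 1.37 m/s.

V = 1.37 m/s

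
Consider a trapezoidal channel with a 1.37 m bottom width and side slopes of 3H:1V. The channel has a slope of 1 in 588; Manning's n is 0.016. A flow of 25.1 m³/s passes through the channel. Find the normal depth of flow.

Manning's equation rearranged: A R^(2/3) = nQ / (1·√S) = 0.016 × 25.1 / (√0.001701) = 9.738.
Trying y = 1.97 m: A R^(2/3) = 14.69 — over.
Trying y = 1.66 m: A R^(2/3) = 9.739 — matches.

y_n = 1.66 m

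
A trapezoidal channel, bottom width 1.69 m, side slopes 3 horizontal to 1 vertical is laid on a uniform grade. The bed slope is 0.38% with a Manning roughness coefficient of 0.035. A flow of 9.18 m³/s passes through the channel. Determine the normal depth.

Manning's equation rearranged: A R^(2/3) = nQ / (1·√S) = 0.035 × 9.18 / (√0.0038) = 5.212.
Try y = 1.47 m: A R^(2/3) = 7.831 — over.
Try y = 0.847 m: A R^(2/3) = 2.283 — short.
Try y = 1.23 m: A R^(2/3) = 5.211 — close enough.

y_n = 1.23 m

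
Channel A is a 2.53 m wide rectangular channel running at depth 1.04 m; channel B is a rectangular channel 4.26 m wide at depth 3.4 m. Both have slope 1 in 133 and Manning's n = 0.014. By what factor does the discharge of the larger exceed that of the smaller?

Channel A: Flow area A = b·y = 2.53 × 1.04 = 2.631 m². Wetted perimeter P = b + 2y = 2.53 + 2×1.04 = 4.61 m. Hydraulic radius R = A/P = 2.631/4.61 = 0.5708 m. Q_A = (1/0.014)·2.631·0.5708^(2/3)·√0.007519 = 11.21 m³/s.
Channel B: Flow area A = b·y = 4.26 × 3.4 = 14.48 m². Wetted perimeter P = b + 2y = 4.26 + 2×3.4 = 11.06 m. Hydraulic radius R = A/P = 14.48/11.06 = 1.31 m. Q_B = (1/0.014)·14.48·1.31^(2/3)·√0.007519 = 107.4 m³/s.
The larger discharge is 107.4 m³/s and the smaller is 11.21 m³/s; the ratio is 9.58.

9.58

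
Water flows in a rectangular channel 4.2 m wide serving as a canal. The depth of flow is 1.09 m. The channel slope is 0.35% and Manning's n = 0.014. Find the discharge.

Q = 15.5 m³/s

Flow area A = b·y = 4.2 × 1.09 = 4.578 m². Wetted perimeter P = b + 2y = 4.2 + 2×1.09 = 6.38 m.
Hydraulic radius R = A/P = 4.578/6.38 = 0.7176 m.
Manning's equation: Q = (1/n) A R^(2/3) S^(1/2) = (1/0.014) × 4.578 × 0.7176^(2/3) × 0.0035^(1/2) = 15.5 m³/s.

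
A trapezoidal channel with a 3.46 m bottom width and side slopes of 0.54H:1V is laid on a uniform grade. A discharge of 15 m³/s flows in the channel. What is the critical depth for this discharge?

At critical depth, Q² T / (g A³) = 1, i.e. A³/T = Q²/g = 15²/9.81 = 22.94.
Try y = 0.848 m: A³/T = 8.381 — low.
Try y = 1.45 m: A³/T = 46.33 — high.
Try y = 1.17 m: A³/T = 23.23 — close enough.

y_c = 1.17 m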